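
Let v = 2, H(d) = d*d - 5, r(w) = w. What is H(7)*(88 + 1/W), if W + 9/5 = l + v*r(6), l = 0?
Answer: 197692/51 ≈ 3876.3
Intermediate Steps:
H(d) = -5 + d² (H(d) = d² - 5 = -5 + d²)
W = 51/5 (W = -9/5 + (0 + 2*6) = -9/5 + (0 + 12) = -9/5 + 12 = 51/5 ≈ 10.200)
H(7)*(88 + 1/W) = (-5 + 7²)*(88 + 1/(51/5)) = (-5 + 49)*(88 + 5/51) = 44*(4493/51) = 197692/51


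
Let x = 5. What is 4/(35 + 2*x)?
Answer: 4/45 ≈ 0.088889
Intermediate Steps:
4/(35 + 2*x) = 4/(35 + 2*5) = 4/(35 + 10) = 4/45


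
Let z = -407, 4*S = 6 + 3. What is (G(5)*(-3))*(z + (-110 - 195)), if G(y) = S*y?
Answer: 24030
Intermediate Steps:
S = 9/4 (S = (6 + 3)/4 = (¼)*9 = 9/4 ≈ 2.2500)
G(y) = 9*y/4
(G(5)*(-3))*(z + (-110 - 195)) = (((9/4)*5)*(-3))*(-407 + (-110 - 195)) = ((45/4)*(-3))*(-407 - 305) = -135/4*(-712) = 24030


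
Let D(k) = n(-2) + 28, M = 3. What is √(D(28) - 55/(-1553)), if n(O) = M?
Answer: √74851494/1553 ≈ 5.5709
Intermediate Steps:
n(O) = 3
D(k) = 31 (D(k) = 3 + 28 = 31)
√(D(28) - 55/(-1553)) = √(31 - 55/(-1553)) = √(31 - 55*(-1/1553)) = √(31 + 55/1553) = √(48198/1553) = √74851494/1553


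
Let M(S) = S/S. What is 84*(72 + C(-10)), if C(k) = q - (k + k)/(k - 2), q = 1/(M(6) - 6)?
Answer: 29456/5 ≈ 5891.2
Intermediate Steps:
M(S) = 1
q = -1/5 (q = 1/(1 - 6) = 1/(-5) = -1/5 ≈ -0.20000)
C(k) = -1/5 - 2*k/(-2 + k) (C(k) = -1/5 - (k + k)/(k - 2) = -1/5 - 2*k/(-2 + k))
84*(72 + C(-10)) = 84*(72 + (2 - 11*(-10))/(5*(-2 - 10))) = 84*(72 + (1/5)*(2 + 110)/(-12)) = 84*(72 + (1/5)*(-1/12)*112) = 84*(72 - 28/15) = 84*(1052/15) = 29456/5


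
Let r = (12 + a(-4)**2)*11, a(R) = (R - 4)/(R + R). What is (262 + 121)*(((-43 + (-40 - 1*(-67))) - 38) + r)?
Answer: 34087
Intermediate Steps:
a(R) = (-4 + R)/(2*R) (a(R) = (-4 + R)/((2*R)) = (-4 + R)*(1/(2*R)) = (-4 + R)/(2*R))
r = 143 (r = (12 + ((1/2)*(-4 - 4)/(-4))**2)*11 = (12 + ((1/2)*(-1/4)*(-8))**2)*11 = (12 + 1**2)*11 = (12 + 1)*11 = 13*11 = 143)
(262 + 121)*(((-43 + (-40 - 1*(-67))) - 38) + r) = (262 + 121)*(((-43 + (-40 - 1*(-67))) - 38) + 143) = 383*(((-43 + (-40 + 67)) - 38) + 143) = 383*(((-43 + 27) - 38) + 143) = 383*((-16 - 38) + 143) = 383*(-54 + 143) = 383*89 = 34087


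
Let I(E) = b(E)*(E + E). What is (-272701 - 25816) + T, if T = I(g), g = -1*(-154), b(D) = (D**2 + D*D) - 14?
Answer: 14306227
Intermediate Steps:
b(D) = -14 + 2*D**2 (b(D) = (D**2 + D**2) - 14 = 2*D**2 - 14 = -14 + 2*D**2)
g = 154
I(E) = 2*E*(-14 + 2*E**2) (I(E) = (-14 + 2*E**2)*(E + E) = (-14 + 2*E**2)*(2*E) = 2*E*(-14 + 2*E**2))
T = 14604744 (T = 4*154*(-7 + 154**2) = 4*154*(-7 + 23716) = 4*154*23709 = 14604744)
(-272701 - 25816) + T = (-272701 - 25816) + 14604744 = -298517 + 14604744 = 14306227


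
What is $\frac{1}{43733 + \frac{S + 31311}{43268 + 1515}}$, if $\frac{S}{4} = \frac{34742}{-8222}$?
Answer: $\frac{184102913}{8051501344266} \approx 2.2866 \cdot 10^{-5}$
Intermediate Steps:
$S = - \frac{69484}{4111}$ ($S = 4 \frac{34742}{-8222} = 4 \cdot 34742 \left(- \frac{1}{8222}\right) = 4 \left(- \frac{17371}{4111}\right) = - \frac{69484}{4111} \approx -16.902$)
$\frac{1}{43733 + \frac{S + 31311}{43268 + 1515}} = \frac{1}{43733 + \frac{- \frac{69484}{4111} + 31311}{43268 + 1515}} = \frac{1}{43733 + \frac{128650037}{4111 \cdot 44783}} = \frac{1}{43733 + \frac{128650037}{4111} \cdot \frac{1}{44783}} = \frac{1}{43733 + \frac{128650037}{184102913}} = \frac{1}{\frac{8051501344266}{184102913}} = \frac{184102913}{8051501344266}$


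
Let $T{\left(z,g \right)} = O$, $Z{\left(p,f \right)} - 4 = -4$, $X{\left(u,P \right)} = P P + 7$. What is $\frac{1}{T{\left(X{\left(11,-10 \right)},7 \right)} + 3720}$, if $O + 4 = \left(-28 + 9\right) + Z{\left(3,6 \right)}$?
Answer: $\frac{1}{3697} \approx 0.00027049$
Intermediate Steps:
$X{\left(u,P \right)} = 7 + P^{2}$ ($X{\left(u,P \right)} = P^{2} + 7 = 7 + P^{2}$)
$Z{\left(p,f \right)} = 0$ ($Z{\left(p,f \right)} = 4 - 4 = 0$)
$O = -23$ ($O = -4 + \left(\left(-28 + 9\right) + 0\right) = -4 + \left(-19 + 0\right) = -4 - 19 = -23$)
$T{\left(z,g \right)} = -23$
$\frac{1}{T{\left(X{\left(11,-10 \right)},7 \right)} + 3720} = \frac{1}{-23 + 3720} = \frac{1}{3697}$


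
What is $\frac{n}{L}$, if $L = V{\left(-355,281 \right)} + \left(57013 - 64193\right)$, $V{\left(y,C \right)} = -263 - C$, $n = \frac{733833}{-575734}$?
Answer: $\frac{733833}{4446969416} \approx 0.00016502$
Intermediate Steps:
$n = - \frac{733833}{575734}$ ($n = 733833 \left(- \frac{1}{575734}\right) = - \frac{733833}{575734} \approx -1.2746$)
$L = -7724$ ($L = \left(-263 - 281\right) + \left(57013 - 64193\right) = -544 - 7180 = -7724$)
$\frac{n}{L} = - \frac{733833}{575734 \left(-7724\right)} = \left(- \frac{733833}{575734}\right) \left(- \frac{1}{7724}\right) = \frac{733833}{4446969416}$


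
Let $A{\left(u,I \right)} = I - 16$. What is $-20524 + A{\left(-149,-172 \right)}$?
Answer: $-20712$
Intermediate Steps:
$A{\left(u,I \right)} = -16 + I$ ($A{\left(u,I \right)} = I - 16 = -16 + I$)
$-20524 + A{\left(-149,-172 \right)} = -20524 - 188 = -20712$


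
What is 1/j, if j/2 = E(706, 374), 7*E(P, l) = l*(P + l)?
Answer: 7/807840 ≈ 8.6651e-6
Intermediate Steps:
E(P, l) = l*(P + l)/7 (E(P, l) = (l*(P + l))/7 = l*(P + l)/7)
j = 807840/7 (j = 2*((⅐)*374*(706 + 374)) = 2*((⅐)*374*1080) = 2*(403920/7) = 807840/7 ≈ 1.1541e+5)
1/j = 1/(807840/7) = 7/807840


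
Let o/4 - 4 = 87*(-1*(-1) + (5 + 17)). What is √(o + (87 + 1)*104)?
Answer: 18*√53 ≈ 131.04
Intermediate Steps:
o = 8020 (o = 16 + 4*(87*(-1*(-1) + (5 + 17))) = 16 + 4*(87*(1 + 22)) = 16 + 4*(87*23) = 16 + 4*2001 = 16 + 8004 = 8020)
√(o + (87 + 1)*104) = √(8020 + (87 + 1)*104) = √(8020 + 88*104) = √(8020 + 9152) = √17172 = 18*√53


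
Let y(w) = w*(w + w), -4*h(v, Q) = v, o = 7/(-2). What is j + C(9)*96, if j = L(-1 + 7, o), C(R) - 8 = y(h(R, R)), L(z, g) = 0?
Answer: 1740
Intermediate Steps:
o = -7/2 (o = 7*(-½) = -7/2 ≈ -3.5000)
h(v, Q) = -v/4
y(w) = 2*w² (y(w) = w*(2*w) = 2*w²)
C(R) = 8 + R²/8 (C(R) = 8 + 2*(-R/4)² = 8 + 2*(R²/16) = 8 + R²/8)
j = 0
j + C(9)*96 = 0 + (8 + (⅛)*9²)*96 = 0 + (8 + (⅛)*81)*96 = 0 + (8 + 81/8)*96 = 0 + (145/8)*96 = 0 + 1740 = 1740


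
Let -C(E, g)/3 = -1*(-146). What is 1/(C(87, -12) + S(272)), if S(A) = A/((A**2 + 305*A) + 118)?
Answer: -78531/34396442 ≈ -0.0022831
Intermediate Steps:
C(E, g) = -438 (C(E, g) = -(-3)*(-146) = -3*146 = -438)
S(A) = A/(118 + A**2 + 305*A)
1/(C(87, -12) + S(272)) = 1/(-438 + 272/(118 + 272**2 + 305*272)) = 1/(-438 + 272/(118 + 73984 + 82960)) = 1/(-438 + 272/157062) = 1/(-438 + 272*(1/157062)) = 1/(-438 + 136/78531) = 1/(-34396442/78531) = -78531/34396442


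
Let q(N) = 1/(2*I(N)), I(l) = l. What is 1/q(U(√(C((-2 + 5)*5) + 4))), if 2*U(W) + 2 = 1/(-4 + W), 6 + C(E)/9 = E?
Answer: -134/69 + √85/69 ≈ -1.8084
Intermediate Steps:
C(E) = -54 + 9*E
U(W) = -1 + 1/(2*(-4 + W))
q(N) = 1/(2*N)
1/q(U(√(C((-2 + 5)*5) + 4))) = 1/(1/(2*(((9/2 - √((-54 + 9*((-2 + 5)*5)) + 4))/(-4 + √((-54 + 9*((-2 + 5)*5)) + 4)))))) = 1/(1/(2*(((9/2 - √((-54 + 9*(3*5)) + 4))/(-4 + √((-54 + 9*(3*5)) + 4)))))) = 1/(1/(2*(((9/2 - √((-54 + 9*15) + 4))/(-4 + √((-54 + 9*15) + 4)))))) = 1/(1/(2*(((9/2 - √((-54 + 135) + 4))/(-4 + √((-54 + 135) + 4)))))) = 1/(1/(2*(((9/2 - √(81 + 4))/(-4 + √(81 + 4)))))) = 1/(1/(2*(((9/2 - √85)/(-4 + √85))))) = 1/(((-4 + √85)/(9/2 - √85))/2) = 1/((-4 + √85)/(2*(9/2 - √85))) = 2*(9/2 - √85)/(-4 + √85)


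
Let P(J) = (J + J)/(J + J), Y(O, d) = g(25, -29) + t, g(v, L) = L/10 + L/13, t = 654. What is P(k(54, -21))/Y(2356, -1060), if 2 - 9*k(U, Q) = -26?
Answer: 130/84353 ≈ 0.0015411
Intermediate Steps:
k(U, Q) = 28/9 (k(U, Q) = 2/9 - 1/9*(-26) = 2/9 + 26/9 = 28/9)
g(v, L) = 23*L/130 (g(v, L) = L*(1/10) + L*(1/13) = L/10 + L/13 = 23*L/130)
Y(O, d) = 84353/130 (Y(O, d) = (23/130)*(-29) + 654 = -667/130 + 654 = 84353/130)
P(J) = 1 (P(J) = (2*J)/((2*J)) = (2*J)*(1/(2*J)) = 1)
P(k(54, -21))/Y(2356, -1060) = 1/(84353/130) = 1*(130/84353) = 130/84353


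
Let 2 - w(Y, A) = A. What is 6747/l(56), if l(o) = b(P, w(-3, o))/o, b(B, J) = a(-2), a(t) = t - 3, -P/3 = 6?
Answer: -377832/5 ≈ -75566.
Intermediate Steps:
P = -18 (P = -3*6 = -18)
a(t) = -3 + t
w(Y, A) = 2 - A
b(B, J) = -5 (b(B, J) = -3 - 2 = -5)
l(o) = -5/o
6747/l(56) = 6747/((-5/56)) = 6747/((-5*1/56)) = 6747/(-5/56) = 6747*(-56/5) = -377832/5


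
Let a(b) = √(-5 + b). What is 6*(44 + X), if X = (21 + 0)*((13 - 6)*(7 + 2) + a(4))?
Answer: 8202 + 126*I ≈ 8202.0 + 126.0*I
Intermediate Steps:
X = 1323 + 21*I (X = (21 + 0)*((13 - 6)*(7 + 2) + √(-5 + 4)) = 21*(7*9 + √(-1)) = 21*(63 + I) = 1323 + 21*I ≈ 1323.0 + 21.0*I)
6*(44 + X) = 6*(44 + (1323 + 21*I)) = 6*(1367 + 21*I) = 8202 + 126*I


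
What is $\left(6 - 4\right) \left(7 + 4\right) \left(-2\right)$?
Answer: $-44$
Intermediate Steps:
$\left(6 - 4\right) \left(7 + 4\right) \left(-2\right) = \left(6 - 4\right) 11 \left(-2\right) = 2 \cdot 11 \left(-2\right) = 22 \left(-2\right) = -44$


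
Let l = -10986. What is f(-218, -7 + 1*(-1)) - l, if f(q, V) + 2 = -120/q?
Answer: 1197316/109 ≈ 10985.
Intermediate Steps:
f(q, V) = -2 - 120/q
f(-218, -7 + 1*(-1)) - l = (-2 - 120/(-218)) - 1*(-10986) = (-2 - 120*(-1/218)) + 10986 = (-2 + 60/109) + 10986 = -158/109 + 10986 = 1197316/109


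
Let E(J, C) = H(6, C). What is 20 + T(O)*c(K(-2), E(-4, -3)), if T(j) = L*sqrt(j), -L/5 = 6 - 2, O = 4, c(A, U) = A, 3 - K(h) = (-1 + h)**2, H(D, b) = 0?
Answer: 260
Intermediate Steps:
E(J, C) = 0
K(h) = 3 - (-1 + h)**2
L = -20 (L = -5*(6 - 2) = -5*4 = -20)
T(j) = -20*sqrt(j)
20 + T(O)*c(K(-2), E(-4, -3)) = 20 + (-20*sqrt(4))*(3 - (-1 - 2)**2) = 20 + (-20*2)*(3 - 1*(-3)**2) = 20 - 40*(3 - 1*9) = 20 - 40*(3 - 9) = 20 - 40*(-6) = 20 + 240 = 260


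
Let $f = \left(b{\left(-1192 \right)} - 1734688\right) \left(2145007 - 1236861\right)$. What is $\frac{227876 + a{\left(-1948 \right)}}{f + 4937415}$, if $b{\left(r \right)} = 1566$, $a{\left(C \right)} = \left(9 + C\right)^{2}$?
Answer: $- \frac{3987597}{1573922874397} \approx -2.5335 \cdot 10^{-6}$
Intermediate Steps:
$f = -1573927811812$ ($f = \left(1566 - 1734688\right) \left(2145007 - 1236861\right) = \left(-1733122\right) 908146 = -1573927811812$)
$\frac{227876 + a{\left(-1948 \right)}}{f + 4937415} = \frac{227876 + \left(9 - 1948\right)^{2}}{-1573927811812 + 4937415} = \frac{227876 + \left(-1939\right)^{2}}{-1573922874397} = \left(227876 + 3759721\right) \left(- \frac{1}{1573922874397}\right) = 3987597 \left(- \frac{1}{1573922874397}\right) = - \frac{3987597}{1573922874397}$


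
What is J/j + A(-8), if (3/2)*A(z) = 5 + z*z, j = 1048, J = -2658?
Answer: 22775/524 ≈ 43.464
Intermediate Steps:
A(z) = 10/3 + 2*z²/3 (A(z) = 2*(5 + z*z)/3 = 2*(5 + z²)/3 = 10/3 + 2*z²/3)
J/j + A(-8) = -2658/1048 + (10/3 + (⅔)*(-8)²) = -2658*1/1048 + (10/3 + (⅔)*64) = -1329/524 + (10/3 + 128/3) = -1329/524 + 46 = 22775/524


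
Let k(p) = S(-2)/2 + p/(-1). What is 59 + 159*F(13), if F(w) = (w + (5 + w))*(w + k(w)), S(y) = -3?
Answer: -14669/2 ≈ -7334.5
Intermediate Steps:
k(p) = -3/2 - p (k(p) = -3/2 + p/(-1) = -3*½ + p*(-1) = -3/2 - p)
F(w) = -15/2 - 3*w (F(w) = (w + (5 + w))*(w + (-3/2 - w)) = (5 + 2*w)*(-3/2) = -15/2 - 3*w)
59 + 159*F(13) = 59 + 159*(-15/2 - 3*13) = 59 + 159*(-15/2 - 39) = 59 + 159*(-93/2) = 59 - 14787/2 = -14669/2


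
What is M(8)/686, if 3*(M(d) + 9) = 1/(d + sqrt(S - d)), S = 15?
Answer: -1531/117306 - sqrt(7)/117306 ≈ -0.013074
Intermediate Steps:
M(d) = -9 + 1/(3*(d + sqrt(15 - d)))
M(8)/686 = ((1/3 - 9*8 - 9*sqrt(15 - 1*8))/(8 + sqrt(15 - 1*8)))/686 = ((1/3 - 72 - 9*sqrt(15 - 8))/(8 + sqrt(15 - 8)))*(1/686) = ((1/3 - 72 - 9*sqrt(7))/(8 + sqrt(7)))*(1/686) = ((-215/3 - 9*sqrt(7))/(8 + sqrt(7)))*(1/686) = (-215/3 - 9*sqrt(7))/(686*(8 + sqrt(7)))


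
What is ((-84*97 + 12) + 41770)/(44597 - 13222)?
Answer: 134/125 ≈ 1.0720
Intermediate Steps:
((-84*97 + 12) + 41770)/(44597 - 13222) = ((-8148 + 12) + 41770)/31375 = (-8136 + 41770)*(1/31375) = 33634*(1/31375) = 134/125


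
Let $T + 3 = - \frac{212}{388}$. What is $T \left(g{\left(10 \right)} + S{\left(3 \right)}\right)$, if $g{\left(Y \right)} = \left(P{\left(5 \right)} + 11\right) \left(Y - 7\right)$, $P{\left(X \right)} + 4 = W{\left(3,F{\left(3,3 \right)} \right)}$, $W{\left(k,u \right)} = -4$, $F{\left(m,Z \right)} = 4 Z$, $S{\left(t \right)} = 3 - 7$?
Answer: $- \frac{1720}{97} \approx -17.732$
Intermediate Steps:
$S{\left(t \right)} = -4$
$P{\left(X \right)} = -8$ ($P{\left(X \right)} = -4 - 4 = -8$)
$g{\left(Y \right)} = -21 + 3 Y$ ($g{\left(Y \right)} = \left(-8 + 11\right) \left(Y - 7\right) = 3 \left(-7 + Y\right) = -21 + 3 Y$)
$T = - \frac{344}{97}$ ($T = -3 - \frac{212}{388} = -3 - \frac{53}{97} = - \frac{344}{97} \approx -3.5464$)
$T \left(g{\left(10 \right)} + S{\left(3 \right)}\right) = - \frac{344 \left(\left(-21 + 3 \cdot 10\right) - 4\right)}{97} = - \frac{344 \left(\left(-21 + 30\right) - 4\right)}{97} = - \frac{344 \left(9 - 4\right)}{97} = \left(- \frac{344}{97}\right) 5 = - \frac{1720}{97}$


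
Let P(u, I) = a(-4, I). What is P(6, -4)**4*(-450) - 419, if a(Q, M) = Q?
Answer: -115619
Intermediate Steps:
P(u, I) = -4
P(6, -4)**4*(-450) - 419 = (-4)**4*(-450) - 419 = 256*(-450) - 419 = -115200 - 419 = -115619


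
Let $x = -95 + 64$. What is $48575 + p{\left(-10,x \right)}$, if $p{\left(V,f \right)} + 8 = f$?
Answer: $48536$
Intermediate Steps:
$x = -31$
$p{\left(V,f \right)} = -8 + f$
$48575 + p{\left(-10,x \right)} = 48575 - 39 = 48536$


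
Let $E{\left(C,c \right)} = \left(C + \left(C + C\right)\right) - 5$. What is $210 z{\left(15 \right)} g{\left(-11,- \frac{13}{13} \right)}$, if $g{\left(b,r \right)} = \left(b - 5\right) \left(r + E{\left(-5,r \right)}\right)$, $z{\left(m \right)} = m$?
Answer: $1058400$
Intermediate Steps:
$E{\left(C,c \right)} = -5 + 3 C$ ($E{\left(C,c \right)} = \left(C + 2 C\right) - 5 = 3 C - 5 = -5 + 3 C$)
$g{\left(b,r \right)} = \left(-20 + r\right) \left(-5 + b\right)$ ($g{\left(b,r \right)} = \left(b - 5\right) \left(r + \left(-5 + 3 \left(-5\right)\right)\right) = \left(b + \left(-6 + 1\right)\right) \left(r - 20\right) = \left(b - 5\right) \left(r - 20\right) = \left(-5 + b\right) \left(-20 + r\right) = \left(-20 + r\right) \left(-5 + b\right)$)
$210 z{\left(15 \right)} g{\left(-11,- \frac{13}{13} \right)} = 210 \cdot 15 \left(100 - -220 - 5 \left(- \frac{13}{13}\right) - 11 \left(- \frac{13}{13}\right)\right) = 3150 \left(100 + 220 - 5 \left(\left(-13\right) \frac{1}{13}\right) - 11 \left(\left(-13\right) \frac{1}{13}\right)\right) = 3150 \left(100 + 220 - -5 - -11\right) = 3150 \left(100 + 220 + 5 + 11\right) = 3150 \cdot 336 = 1058400$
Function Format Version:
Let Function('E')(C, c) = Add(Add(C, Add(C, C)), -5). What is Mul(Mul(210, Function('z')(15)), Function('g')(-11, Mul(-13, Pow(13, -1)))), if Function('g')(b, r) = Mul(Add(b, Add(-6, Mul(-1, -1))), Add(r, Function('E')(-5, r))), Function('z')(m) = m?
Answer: 1058400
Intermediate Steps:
Function('E')(C, c) = Add(-5, Mul(3, C)) (Function('E')(C, c) = Add(Add(C, Mul(2, C)), -5) = Add(Mul(3, C), -5) = Add(-5, Mul(3, C)))
Function('g')(b, r) = Mul(Add(-20, r), Add(-5, b)) (Function('g')(b, r) = Mul(Add(b, Add(-6, Mul(-1, -1))), Add(r, Add(-5, Mul(3, -5)))) = Mul(Add(b, Add(-6, 1)), Add(r, Add(-5, -15))) = Mul(Add(b, -5), Add(r, -20)) = Mul(Add(-5, b), Add(-20, r)) = Mul(Add(-20, r), Add(-5, b)))
Mul(Mul(210, Function('z')(15)), Function('g')(-11, Mul(-13, Pow(13, -1)))) = Mul(Mul(210, 15), Add(100, Mul(-20, -11), Mul(-5, Mul(-13, Pow(13, -1))), Mul(-11, Mul(-13, Pow(13, -1))))) = Mul(3150, Add(100, 220, Mul(-5, Mul(-13, Rational(1, 13))), Mul(-11, Mul(-13, Rational(1, 13))))) = Mul(3150, Add(100, 220, Mul(-5, -1), Mul(-11, -1))) = Mul(3150, Add(100, 220, 5, 11)) = Mul(3150, 336) = 1058400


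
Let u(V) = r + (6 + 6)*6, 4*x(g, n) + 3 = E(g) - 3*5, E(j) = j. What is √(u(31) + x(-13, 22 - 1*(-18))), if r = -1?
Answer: √253/2 ≈ 7.9530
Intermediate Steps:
x(g, n) = -9/2 + g/4 (x(g, n) = -¾ + (g - 3*5)/4 = -¾ + (g - 15)/4 = -¾ + (-15 + g)/4 = -¾ + (-15/4 + g/4) = -9/2 + g/4)
u(V) = 71 (u(V) = -1 + (6 + 6)*6 = -1 + 12*6 = -1 + 72 = 71)
√(u(31) + x(-13, 22 - 1*(-18))) = √(71 + (-9/2 + (¼)*(-13))) = √(71 + (-9/2 - 13/4)) = √(71 - 31/4) = √(253/4) = √253/2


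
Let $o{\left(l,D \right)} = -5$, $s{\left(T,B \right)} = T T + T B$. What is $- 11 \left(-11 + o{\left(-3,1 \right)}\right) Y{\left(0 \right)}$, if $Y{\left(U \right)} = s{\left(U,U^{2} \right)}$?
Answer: $0$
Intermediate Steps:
$s{\left(T,B \right)} = T^{2} + B T$
$Y{\left(U \right)} = U \left(U + U^{2}\right)$ ($Y{\left(U \right)} = U \left(U^{2} + U\right) = U \left(U + U^{2}\right)$)
$- 11 \left(-11 + o{\left(-3,1 \right)}\right) Y{\left(0 \right)} = - 11 \left(-11 - 5\right) 0^{2} \left(1 + 0\right) = \left(-11\right) \left(-16\right) 0 \cdot 1 = 176 \cdot 0 = 0$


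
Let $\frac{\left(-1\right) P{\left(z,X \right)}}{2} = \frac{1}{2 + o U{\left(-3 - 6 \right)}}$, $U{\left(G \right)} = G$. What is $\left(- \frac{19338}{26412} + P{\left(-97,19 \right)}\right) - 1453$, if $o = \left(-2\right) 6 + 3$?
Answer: $- \frac{531153111}{365366} \approx -1453.8$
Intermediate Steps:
$o = -9$ ($o = -12 + 3 = -9$)
$P{\left(z,X \right)} = - \frac{2}{83}$ ($P{\left(z,X \right)} = - \frac{2}{2 - 9 \left(-3 - 6\right)} = - \frac{2}{2 - -81} = - \frac{2}{2 + 81} = - \frac{2}{83}$)
$\left(- \frac{19338}{26412} + P{\left(-97,19 \right)}\right) - 1453 = \left(- \frac{19338}{26412} - \frac{2}{83}\right) - 1453 = \left(\left(-19338\right) \frac{1}{26412} - \frac{2}{83}\right) - 1453 = \left(- \frac{3223}{4402} - \frac{2}{83}\right) - 1453 = - \frac{276313}{365366} - 1453 = - \frac{531153111}{365366}$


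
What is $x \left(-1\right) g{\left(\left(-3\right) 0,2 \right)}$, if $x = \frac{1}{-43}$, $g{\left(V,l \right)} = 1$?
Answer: $\frac{1}{43} \approx 0.023256$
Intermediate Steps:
$x = - \frac{1}{43} \approx -0.023256$
$x \left(-1\right) g{\left(\left(-3\right) 0,2 \right)} = \left(- \frac{1}{43}\right) \left(-1\right) 1 = \frac{1}{43} \cdot 1 = \frac{1}{43}$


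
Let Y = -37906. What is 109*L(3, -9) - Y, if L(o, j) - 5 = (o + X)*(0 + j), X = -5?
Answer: 40413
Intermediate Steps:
L(o, j) = 5 + j*(-5 + o) (L(o, j) = 5 + (o - 5)*(0 + j) = 5 + (-5 + o)*j = 5 + j*(-5 + o))
109*L(3, -9) - Y = 109*(5 - 5*(-9) - 9*3) - 1*(-37906) = 109*(5 + 45 - 27) + 37906 = 109*23 + 37906 = 2507 + 37906 = 40413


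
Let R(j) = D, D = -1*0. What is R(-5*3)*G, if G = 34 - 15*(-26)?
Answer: 0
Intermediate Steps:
G = 424 (G = 34 + 390 = 424)
D = 0
R(j) = 0
R(-5*3)*G = 0*424 = 0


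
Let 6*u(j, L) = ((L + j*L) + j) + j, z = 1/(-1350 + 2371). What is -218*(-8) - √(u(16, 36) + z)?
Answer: 1744 - √1007007195/3063 ≈ 1733.6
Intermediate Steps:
z = 1/1021 ≈ 0.00097943
u(j, L) = j/3 + L/6 + L*j/6 (u(j, L) = (((L + j*L) + j) + j)/6 = (((L + L*j) + j) + j)/6 = ((L + j + L*j) + j)/6 = (L + 2*j + L*j)/6 = j/3 + L/6 + L*j/6)
-218*(-8) - √(u(16, 36) + z) = -218*(-8) - √(((⅓)*16 + (⅙)*36 + (⅙)*36*16) + 1/1021) = 1744 - √((16/3 + 6 + 96) + 1/1021) = 1744 - √(322/3 + 1/1021) = 1744 - √(328765/3063) = 1744 - √1007007195/3063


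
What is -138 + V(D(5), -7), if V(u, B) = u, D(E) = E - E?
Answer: -138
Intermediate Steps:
D(E) = 0
-138 + V(D(5), -7) = -138 + 0 = -138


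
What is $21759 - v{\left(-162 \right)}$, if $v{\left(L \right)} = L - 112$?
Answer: $22033$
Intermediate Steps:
$v{\left(L \right)} = -112 + L$
$21759 - v{\left(-162 \right)} = 21759 - \left(-112 - 162\right) = 21759 - -274 = 21759 + 274 = 22033$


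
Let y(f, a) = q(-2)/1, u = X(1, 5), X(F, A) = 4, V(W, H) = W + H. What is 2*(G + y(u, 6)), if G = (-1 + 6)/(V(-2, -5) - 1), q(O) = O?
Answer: -21/4 ≈ -5.2500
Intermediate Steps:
V(W, H) = H + W
u = 4
G = -5/8 (G = (-1 + 6)/((-5 - 2) - 1) = 5/(-7 - 1) = 5/(-8) = 5*(-1/8) = -5/8 ≈ -0.62500)
y(f, a) = -2 (y(f, a) = -2/1 = -2*1 = -2)
2*(G + y(u, 6)) = 2*(-5/8 - 2) = 2*(-21/8) = -21/4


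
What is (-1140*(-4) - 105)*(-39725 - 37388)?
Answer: -343538415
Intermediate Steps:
(-1140*(-4) - 105)*(-39725 - 37388) = (4560 - 105)*(-77113) = 4455*(-77113) = -343538415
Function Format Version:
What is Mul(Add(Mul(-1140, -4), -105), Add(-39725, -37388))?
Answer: -343538415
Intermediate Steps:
Mul(Add(Mul(-1140, -4), -105), Add(-39725, -37388)) = Mul(Add(4560, -105), -77113) = Mul(4455, -77113) = -343538415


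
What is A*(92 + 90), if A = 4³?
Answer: 11648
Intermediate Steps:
A = 64
A*(92 + 90) = 64*(92 + 90) = 64*182 = 11648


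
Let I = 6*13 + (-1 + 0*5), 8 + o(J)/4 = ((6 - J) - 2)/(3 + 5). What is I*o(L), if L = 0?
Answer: -2310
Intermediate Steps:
o(J) = -30 - J/2 (o(J) = -32 + 4*(((6 - J) - 2)/(3 + 5)) = -32 + 4*((4 - J)/8) = -32 + 4*((4 - J)*(1/8)) = -32 + 4*(1/2 - J/8) = -32 + (2 - J/2) = -30 - J/2)
I = 77 (I = 78 + (-1 + 0) = 78 - 1 = 77)
I*o(L) = 77*(-30 - 1/2*0) = 77*(-30 + 0) = 77*(-30) = -2310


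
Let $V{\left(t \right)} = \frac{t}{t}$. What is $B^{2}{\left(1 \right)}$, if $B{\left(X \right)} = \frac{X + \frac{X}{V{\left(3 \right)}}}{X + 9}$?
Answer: $\frac{1}{25} \approx 0.04$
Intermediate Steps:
$V{\left(t \right)} = 1$
$B{\left(X \right)} = \frac{2 X}{9 + X}$ ($B{\left(X \right)} = \frac{X + \frac{X}{1}}{X + 9} = \frac{X + X 1}{9 + X} = \frac{X + X}{9 + X} = \frac{2 X}{9 + X}$)
$B^{2}{\left(1 \right)} = \left(2 \cdot 1 \frac{1}{9 + 1}\right)^{2} = \left(2 \cdot 1 \cdot \frac{1}{10}\right)^{2} = \left(\frac{1}{5}\right)^{2} = \frac{1}{25}$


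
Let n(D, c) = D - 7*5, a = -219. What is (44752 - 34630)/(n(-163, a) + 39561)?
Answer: 3374/13121 ≈ 0.25714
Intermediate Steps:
n(D, c) = -35 + D (n(D, c) = D - 35 = -35 + D)
(44752 - 34630)/(n(-163, a) + 39561) = (44752 - 34630)/((-35 - 163) + 39561) = 10122/(-198 + 39561) = 10122/39363 = 10122*(1/39363) = 3374/13121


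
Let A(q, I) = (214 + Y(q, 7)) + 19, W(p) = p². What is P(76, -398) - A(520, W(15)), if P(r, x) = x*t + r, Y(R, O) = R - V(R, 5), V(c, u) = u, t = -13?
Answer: 4502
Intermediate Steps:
Y(R, O) = -5 + R (Y(R, O) = R - 1*5 = R - 5 = -5 + R)
P(r, x) = r - 13*x (P(r, x) = x*(-13) + r = -13*x + r = r - 13*x)
A(q, I) = 228 + q (A(q, I) = (214 + (-5 + q)) + 19 = (209 + q) + 19 = 228 + q)
P(76, -398) - A(520, W(15)) = (76 - 13*(-398)) - (228 + 520) = (76 + 5174) - 1*748 = 5250 - 748 = 4502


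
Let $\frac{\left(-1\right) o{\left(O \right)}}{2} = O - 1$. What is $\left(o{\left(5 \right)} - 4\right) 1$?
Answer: $-12$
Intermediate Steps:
$o{\left(O \right)} = 2 - 2 O$ ($o{\left(O \right)} = - 2 \left(O - 1\right) = - 2 \left(-1 + O\right) = 2 - 2 O$)
$\left(o{\left(5 \right)} - 4\right) 1 = \left(\left(2 - 10\right) - 4\right) 1 = \left(-8 - 4\right) 1 = \left(-12\right) 1 = -12$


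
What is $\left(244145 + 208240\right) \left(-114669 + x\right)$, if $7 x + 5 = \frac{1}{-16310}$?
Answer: $- \frac{1184510523581037}{22834} \approx -5.1875 \cdot 10^{10}$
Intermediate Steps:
$x = - \frac{81551}{114170}$ ($x = - \frac{5}{7} + \frac{1}{7 \left(-16310\right)} = - \frac{5}{7} + \frac{1}{7} \left(- \frac{1}{16310}\right) = - \frac{5}{7} - \frac{1}{114170} = - \frac{81551}{114170} \approx -0.71429$)
$\left(244145 + 208240\right) \left(-114669 + x\right) = \left(244145 + 208240\right) \left(-114669 - \frac{81551}{114170}\right) = 452385 \left(- \frac{13091841281}{114170}\right) = - \frac{1184510523581037}{22834}$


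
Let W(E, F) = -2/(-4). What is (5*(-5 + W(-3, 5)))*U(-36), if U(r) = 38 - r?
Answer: -1665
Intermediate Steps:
W(E, F) = 1/2 (W(E, F) = -2*(-1/4) = 1/2)
(5*(-5 + W(-3, 5)))*U(-36) = (5*(-5 + 1/2))*(38 - 1*(-36)) = (5*(-9/2))*(38 + 36) = -45/2*74 = -1665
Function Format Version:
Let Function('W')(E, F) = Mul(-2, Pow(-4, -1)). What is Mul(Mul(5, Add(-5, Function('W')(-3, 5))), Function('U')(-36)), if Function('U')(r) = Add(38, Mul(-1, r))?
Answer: -1665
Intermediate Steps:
Function('W')(E, F) = Rational(1, 2) (Function('W')(E, F) = Mul(-2, Rational(-1, 4)) = Rational(1, 2))
Mul(Mul(5, Add(-5, Function('W')(-3, 5))), Function('U')(-36)) = Mul(Mul(5, Add(-5, Rational(1, 2))), Add(38, Mul(-1, -36))) = Mul(Mul(5, Rational(-9, 2)), Add(38, 36)) = Mul(Rational(-45, 2), 74) = -1665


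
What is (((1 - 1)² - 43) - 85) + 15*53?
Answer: 667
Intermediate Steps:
(((1 - 1)² - 43) - 85) + 15*53 = ((0² - 43) - 85) + 795 = ((0 - 43) - 85) + 795 = (-43 - 85) + 795 = -128 + 795 = 667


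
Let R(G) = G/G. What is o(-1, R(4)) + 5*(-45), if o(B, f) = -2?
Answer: -227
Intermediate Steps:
R(G) = 1
o(-1, R(4)) + 5*(-45) = -2 + 5*(-45) = -2 - 225 = -227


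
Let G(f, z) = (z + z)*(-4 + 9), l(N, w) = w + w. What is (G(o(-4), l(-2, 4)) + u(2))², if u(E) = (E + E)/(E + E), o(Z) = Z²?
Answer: 6561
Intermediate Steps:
l(N, w) = 2*w
u(E) = 1 (u(E) = (2*E)/((2*E)) = (2*E)*(1/(2*E)) = 1)
G(f, z) = 10*z (G(f, z) = (2*z)*5 = 10*z)
(G(o(-4), l(-2, 4)) + u(2))² = (10*(2*4) + 1)² = (10*8 + 1)² = (80 + 1)² = 81² = 6561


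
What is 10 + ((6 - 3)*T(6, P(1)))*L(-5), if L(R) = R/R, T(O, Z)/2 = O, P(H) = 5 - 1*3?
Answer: 46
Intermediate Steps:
P(H) = 2 (P(H) = 5 - 3 = 2)
T(O, Z) = 2*O
L(R) = 1
10 + ((6 - 3)*T(6, P(1)))*L(-5) = 10 + ((6 - 3)*(2*6))*1 = 10 + (3*12)*1 = 10 + 36*1 = 10 + 36 = 46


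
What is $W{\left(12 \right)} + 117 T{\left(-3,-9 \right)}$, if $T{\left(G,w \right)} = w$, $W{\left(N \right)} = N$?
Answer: $-1041$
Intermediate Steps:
$W{\left(12 \right)} + 117 T{\left(-3,-9 \right)} = 12 + 117 \left(-9\right) = 12 - 1053 = -1041$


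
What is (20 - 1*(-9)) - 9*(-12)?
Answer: 137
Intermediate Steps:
(20 - 1*(-9)) - 9*(-12) = (20 + 9) + 108 = 29 + 108 = 137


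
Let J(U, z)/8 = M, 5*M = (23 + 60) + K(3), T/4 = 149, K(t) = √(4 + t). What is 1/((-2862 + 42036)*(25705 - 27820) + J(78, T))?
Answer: -1035660965/85807490753978274 - 10*√7/42903745376989137 ≈ -1.2070e-8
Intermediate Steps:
T = 596 (T = 4*149 = 596)
M = 83/5 + √7/5 (M = ((23 + 60) + √(4 + 3))/5 = (83 + √7)/5 = 83/5 + √7/5 ≈ 17.129)
J(U, z) = 664/5 + 8*√7/5 (J(U, z) = 8*(83/5 + √7/5) = 664/5 + 8*√7/5)
1/((-2862 + 42036)*(25705 - 27820) + J(78, T)) = 1/((-2862 + 42036)*(25705 - 27820) + (664/5 + 8*√7/5)) = 1/(39174*(-2115) + (664/5 + 8*√7/5)) = 1/(-82853010 + (664/5 + 8*√7/5)) = 1/(-414264386/5 + 8*√7/5)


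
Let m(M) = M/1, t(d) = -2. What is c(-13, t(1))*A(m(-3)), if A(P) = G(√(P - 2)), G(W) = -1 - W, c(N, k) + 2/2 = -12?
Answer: 13 + 13*I*√5 ≈ 13.0 + 29.069*I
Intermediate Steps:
c(N, k) = -13 (c(N, k) = -1 - 12 = -13)
m(M) = M (m(M) = M*1 = M)
A(P) = -1 - √(-2 + P) (A(P) = -1 - √(P - 2) = -1 - √(-2 + P))
c(-13, t(1))*A(m(-3)) = -13*(-1 - √(-2 - 3)) = -13*(-1 - √(-5)) = -13*(-1 - I*√5) = 13 + 13*I*√5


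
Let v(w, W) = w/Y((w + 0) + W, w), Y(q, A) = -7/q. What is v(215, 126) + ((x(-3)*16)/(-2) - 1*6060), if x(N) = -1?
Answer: -115679/7 ≈ -16526.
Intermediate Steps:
v(w, W) = w*(-W/7 - w/7) (v(w, W) = w/((-7/((w + 0) + W))) = w/((-7/(w + W))) = w/((-7/(W + w))) = w*(-W/7 - w/7))
v(215, 126) + ((x(-3)*16)/(-2) - 1*6060) = -⅐*215*(126 + 215) + (-1*16/(-2) - 1*6060) = -⅐*215*341 + (-16*(-½) - 6060) = -73315/7 + (8 - 6060) = -73315/7 - 6052 = -115679/7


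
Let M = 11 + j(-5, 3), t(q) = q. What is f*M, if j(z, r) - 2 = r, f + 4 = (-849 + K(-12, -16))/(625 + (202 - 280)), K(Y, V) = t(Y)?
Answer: -48784/547 ≈ -89.185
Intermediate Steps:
K(Y, V) = Y
f = -3049/547 (f = -4 + (-849 - 12)/(625 + (202 - 280)) = -4 - 861/(625 - 78) = -4 - 861/547 = -3049/547 ≈ -5.5740)
j(z, r) = 2 + r
M = 16 (M = 11 + (2 + 3) = 11 + 5 = 16)
f*M = -3049/547*16 = -48784/547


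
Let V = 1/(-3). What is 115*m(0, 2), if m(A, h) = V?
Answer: -115/3 ≈ -38.333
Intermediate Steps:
V = -1/3 ≈ -0.33333
m(A, h) = -1/3
115*m(0, 2) = 115*(-1/3) = -115/3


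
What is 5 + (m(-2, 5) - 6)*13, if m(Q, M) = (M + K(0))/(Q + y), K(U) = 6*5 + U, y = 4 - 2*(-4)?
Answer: -55/2 ≈ -27.500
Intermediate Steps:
y = 12 (y = 4 + 8 = 12)
K(U) = 30 + U
m(Q, M) = (30 + M)/(12 + Q) (m(Q, M) = (M + (30 + 0))/(Q + 12) = (M + 30)/(12 + Q) = (30 + M)/(12 + Q))
5 + (m(-2, 5) - 6)*13 = 5 + ((30 + 5)/(12 - 2) - 6)*13 = 5 + (35/10 - 6)*13 = 5 + ((⅒)*35 - 6)*13 = 5 + (7/2 - 6)*13 = 5 - 5/2*13 = 5 - 65/2 = -55/2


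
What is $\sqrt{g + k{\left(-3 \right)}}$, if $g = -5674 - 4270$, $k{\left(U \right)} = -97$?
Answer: $i \sqrt{10041} \approx 100.2 i$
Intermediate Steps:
$g = -9944$
$\sqrt{g + k{\left(-3 \right)}} = \sqrt{-9944 - 97} = \sqrt{-10041} = i \sqrt{10041}$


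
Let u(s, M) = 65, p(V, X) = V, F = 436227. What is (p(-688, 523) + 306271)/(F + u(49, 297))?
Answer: 305583/436292 ≈ 0.70041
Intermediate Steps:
(p(-688, 523) + 306271)/(F + u(49, 297)) = (-688 + 306271)/(436227 + 65) = 305583/436292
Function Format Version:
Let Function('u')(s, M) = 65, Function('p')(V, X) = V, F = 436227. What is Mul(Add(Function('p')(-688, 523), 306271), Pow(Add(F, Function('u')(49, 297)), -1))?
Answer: Rational(305583, 436292) ≈ 0.70041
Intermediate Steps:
Mul(Add(Function('p')(-688, 523), 306271), Pow(Add(F, Function('u')(49, 297)), -1)) = Mul(Add(-688, 306271), Pow(Add(436227, 65), -1)) = Mul(305583, Pow(436292, -1)) = Mul(305583, Rational(1, 436292)) = Rational(305583, 436292)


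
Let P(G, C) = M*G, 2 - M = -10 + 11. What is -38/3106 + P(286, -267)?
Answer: 444139/1553 ≈ 285.99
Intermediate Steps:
M = 1 (M = 2 - (-10 + 11) = 2 - 1*1 = 2 - 1 = 1)
P(G, C) = G (P(G, C) = 1*G = G)
-38/3106 + P(286, -267) = -38/3106 + 286 = (1/3106)*(-38) + 286 = -19/1553 + 286 = 444139/1553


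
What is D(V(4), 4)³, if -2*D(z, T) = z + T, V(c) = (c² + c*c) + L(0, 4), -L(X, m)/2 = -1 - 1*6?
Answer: -15625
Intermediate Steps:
L(X, m) = 14 (L(X, m) = -2*(-1 - 1*6) = -2*(-1 - 6) = -2*(-7) = 14)
V(c) = 14 + 2*c² (V(c) = (c² + c*c) + 14 = (c² + c²) + 14 = 2*c² + 14 = 14 + 2*c²)
D(z, T) = -T/2 - z/2 (D(z, T) = -(z + T)/2 = -(T + z)/2 = -T/2 - z/2)
D(V(4), 4)³ = (-½*4 - (14 + 2*4²)/2)³ = (-2 - (14 + 2*16)/2)³ = (-2 - (14 + 32)/2)³ = (-2 - ½*46)³ = (-2 - 23)³ = (-25)³ = -15625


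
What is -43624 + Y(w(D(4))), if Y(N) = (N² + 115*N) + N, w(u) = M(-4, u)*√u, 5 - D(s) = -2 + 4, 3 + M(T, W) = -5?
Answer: -43432 - 928*√3 ≈ -45039.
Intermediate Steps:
M(T, W) = -8 (M(T, W) = -3 - 5 = -8)
D(s) = 3 (D(s) = 5 - (-2 + 4) = 5 - 1*2 = 5 - 2 = 3)
w(u) = -8*√u
Y(N) = N² + 116*N
-43624 + Y(w(D(4))) = -43624 + (-8*√3)*(116 - 8*√3) = -43624 - 8*√3*(116 - 8*√3)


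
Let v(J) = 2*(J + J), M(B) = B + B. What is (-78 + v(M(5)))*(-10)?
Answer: 380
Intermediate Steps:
M(B) = 2*B
v(J) = 4*J (v(J) = 2*(2*J) = 4*J)
(-78 + v(M(5)))*(-10) = (-78 + 4*(2*5))*(-10) = (-78 + 4*10)*(-10) = (-78 + 40)*(-10) = -38*(-10) = 380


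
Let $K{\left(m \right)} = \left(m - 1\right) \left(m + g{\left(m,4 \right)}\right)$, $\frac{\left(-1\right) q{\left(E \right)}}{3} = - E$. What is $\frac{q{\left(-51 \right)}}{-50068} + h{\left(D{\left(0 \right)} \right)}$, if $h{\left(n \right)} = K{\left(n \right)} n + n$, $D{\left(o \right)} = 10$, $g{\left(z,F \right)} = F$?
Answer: $\frac{63586513}{50068} \approx 1270.0$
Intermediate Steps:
$q{\left(E \right)} = 3 E$ ($q{\left(E \right)} = - 3 \left(- E\right) = 3 E$)
$K{\left(m \right)} = \left(-1 + m\right) \left(4 + m\right)$ ($K{\left(m \right)} = \left(m - 1\right) \left(m + 4\right) = \left(-1 + m\right) \left(4 + m\right)$)
$h{\left(n \right)} = n + n \left(-4 + n^{2} + 3 n\right)$ ($h{\left(n \right)} = \left(-4 + n^{2} + 3 n\right) n + n = n \left(-4 + n^{2} + 3 n\right) + n = n + n \left(-4 + n^{2} + 3 n\right)$)
$\frac{q{\left(-51 \right)}}{-50068} + h{\left(D{\left(0 \right)} \right)} = \frac{3 \left(-51\right)}{-50068} + 10 \left(-3 + 10^{2} + 3 \cdot 10\right) = \left(-153\right) \left(- \frac{1}{50068}\right) + 10 \left(-3 + 100 + 30\right) = \frac{153}{50068} + 10 \cdot 127 = \frac{153}{50068} + 1270 = \frac{63586513}{50068}$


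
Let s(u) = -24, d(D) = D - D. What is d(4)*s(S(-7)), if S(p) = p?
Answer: 0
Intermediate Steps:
d(D) = 0
d(4)*s(S(-7)) = 0*(-24) = 0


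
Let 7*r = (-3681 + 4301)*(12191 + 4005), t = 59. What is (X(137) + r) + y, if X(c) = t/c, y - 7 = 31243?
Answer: 1405657403/959 ≈ 1.4658e+6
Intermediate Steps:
y = 31250 (y = 7 + 31243 = 31250)
X(c) = 59/c
r = 10041520/7 (r = ((-3681 + 4301)*(12191 + 4005))/7 = (620*16196)/7 = (⅐)*10041520 = 10041520/7 ≈ 1.4345e+6)
(X(137) + r) + y = (59/137 + 10041520/7) + 31250 = 1375688653/959 + 31250 = 1405657403/959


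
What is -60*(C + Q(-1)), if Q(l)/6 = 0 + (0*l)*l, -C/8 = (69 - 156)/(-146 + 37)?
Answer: 41760/109 ≈ 383.12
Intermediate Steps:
C = -696/109 (C = -8*(69 - 156)/(-146 + 37) = -(-696)/(-109) = -(-696)*(-1)/109 = -8*87/109 = -696/109 ≈ -6.3853)
Q(l) = 0 (Q(l) = 6*(0 + (0*l)*l) = 6*(0 + 0*l) = 6*(0 + 0) = 6*0 = 0)
-60*(C + Q(-1)) = -60*(-696/109 + 0) = -60*(-696/109) = 41760/109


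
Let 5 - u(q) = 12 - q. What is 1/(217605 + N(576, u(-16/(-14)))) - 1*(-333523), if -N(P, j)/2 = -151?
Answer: 72676996362/217907 ≈ 3.3352e+5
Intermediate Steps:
u(q) = -7 + q (u(q) = 5 - (12 - q) = 5 + (-12 + q) = -7 + q)
N(P, j) = 302 (N(P, j) = -2*(-151) = 302)
1/(217605 + N(576, u(-16/(-14)))) - 1*(-333523) = 1/(217605 + 302) - 1*(-333523) = 1/217907 + 333523 = 72676996362/217907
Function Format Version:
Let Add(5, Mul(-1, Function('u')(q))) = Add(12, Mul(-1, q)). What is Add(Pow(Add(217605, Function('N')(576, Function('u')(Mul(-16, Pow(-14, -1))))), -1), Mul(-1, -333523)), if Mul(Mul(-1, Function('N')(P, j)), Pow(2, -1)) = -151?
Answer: Rational(72676996362, 217907) ≈ 3.3352e+5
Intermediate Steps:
Function('u')(q) = Add(-7, q) (Function('u')(q) = Add(5, Mul(-1, Add(12, Mul(-1, q)))) = Add(5, Add(-12, q)) = Add(-7, q))
Function('N')(P, j) = 302 (Function('N')(P, j) = Mul(-2, -151) = 302)
Add(Pow(Add(217605, Function('N')(576, Function('u')(Mul(-16, Pow(-14, -1))))), -1), Mul(-1, -333523)) = Add(Pow(Add(217605, 302), -1), Mul(-1, -333523)) = Add(Pow(217907, -1), 333523) = Add(Rational(1, 217907), 333523) = Rational(72676996362, 217907)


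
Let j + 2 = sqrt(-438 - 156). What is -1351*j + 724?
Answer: 3426 - 4053*I*sqrt(66) ≈ 3426.0 - 32927.0*I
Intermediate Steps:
j = -2 + 3*I*sqrt(66) (j = -2 + sqrt(-438 - 156) = -2 + sqrt(-594) = -2 + 3*I*sqrt(66) ≈ -2.0 + 24.372*I)
-1351*j + 724 = -1351*(-2 + 3*I*sqrt(66)) + 724 = (2702 - 4053*I*sqrt(66)) + 724 = 3426 - 4053*I*sqrt(66)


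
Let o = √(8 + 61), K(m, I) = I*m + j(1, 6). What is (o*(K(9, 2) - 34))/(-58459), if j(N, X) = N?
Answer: 15*√69/58459 ≈ 0.0021314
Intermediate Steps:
K(m, I) = 1 + I*m (K(m, I) = I*m + 1 = 1 + I*m)
o = √69 ≈ 8.3066
(o*(K(9, 2) - 34))/(-58459) = (√69*((1 + 2*9) - 34))/(-58459) = (√69*((1 + 18) - 34))*(-1/58459) = (√69*(19 - 34))*(-1/58459) = (√69*(-15))*(-1/58459) = -15*√69*(-1/58459) = 15*√69/58459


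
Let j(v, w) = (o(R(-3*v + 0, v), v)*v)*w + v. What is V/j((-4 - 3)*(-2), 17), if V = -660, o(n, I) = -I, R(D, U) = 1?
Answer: 110/553 ≈ 0.19892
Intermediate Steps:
j(v, w) = v - w*v² (j(v, w) = ((-v)*v)*w + v = (-v²)*w + v = -w*v² + v = v - w*v²)
V/j((-4 - 3)*(-2), 17) = -660*(-1/(2*(1 - 1*(-4 - 3)*(-2)*17)*(-4 - 3))) = -660*1/(14*(1 - 1*(-7*(-2))*17)) = -660*1/(14*(1 - 1*14*17)) = -660*1/(14*(1 - 238)) = -660/(14*(-237)) = -660/(-3318) = -660*(-1/3318) = 110/553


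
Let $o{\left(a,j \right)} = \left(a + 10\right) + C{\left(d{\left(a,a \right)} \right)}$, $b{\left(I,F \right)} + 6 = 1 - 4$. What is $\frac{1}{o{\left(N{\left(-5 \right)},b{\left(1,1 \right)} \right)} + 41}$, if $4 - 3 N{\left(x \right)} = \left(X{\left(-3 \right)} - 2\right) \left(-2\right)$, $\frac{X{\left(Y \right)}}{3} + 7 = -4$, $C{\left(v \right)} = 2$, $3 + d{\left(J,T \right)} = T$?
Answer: $\frac{1}{31} \approx 0.032258$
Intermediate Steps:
$d{\left(J,T \right)} = -3 + T$
$X{\left(Y \right)} = -33$ ($X{\left(Y \right)} = -21 + 3 \left(-4\right) = -21 - 12 = -33$)
$b{\left(I,F \right)} = -9$ ($b{\left(I,F \right)} = -6 + \left(1 - 4\right) = -6 - 3 = -9$)
$N{\left(x \right)} = -22$ ($N{\left(x \right)} = \frac{4}{3} - \frac{\left(-33 - 2\right) \left(-2\right)}{3} = \frac{4}{3} - \frac{\left(-35\right) \left(-2\right)}{3} = \frac{4}{3} - \frac{70}{3} = -22$)
$o{\left(a,j \right)} = 12 + a$ ($o{\left(a,j \right)} = \left(a + 10\right) + 2 = \left(10 + a\right) + 2 = 12 + a$)
$\frac{1}{o{\left(N{\left(-5 \right)},b{\left(1,1 \right)} \right)} + 41} = \frac{1}{\left(12 - 22\right) + 41} = \frac{1}{-10 + 41} = \frac{1}{31}$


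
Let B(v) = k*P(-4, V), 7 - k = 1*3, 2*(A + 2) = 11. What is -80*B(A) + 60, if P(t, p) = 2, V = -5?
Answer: -580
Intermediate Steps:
A = 7/2 (A = -2 + (½)*11 = -2 + 11/2 = 7/2 ≈ 3.5000)
k = 4 (k = 7 - 3 = 4)
B(v) = 8 (B(v) = 4*2 = 8)
-80*B(A) + 60 = -80*8 + 60 = -640 + 60 = -580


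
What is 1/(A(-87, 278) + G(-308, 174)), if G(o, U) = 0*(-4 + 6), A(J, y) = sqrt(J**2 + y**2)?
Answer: sqrt(84853)/84853 ≈ 0.0034329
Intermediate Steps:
G(o, U) = 0 (G(o, U) = 0*2 = 0)
1/(A(-87, 278) + G(-308, 174)) = 1/(sqrt((-87)**2 + 278**2) + 0) = 1/(sqrt(7569 + 77284) + 0) = 1/(sqrt(84853) + 0) = 1/(sqrt(84853)) = sqrt(84853)/84853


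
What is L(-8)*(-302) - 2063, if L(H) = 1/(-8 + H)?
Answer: -16353/8 ≈ -2044.1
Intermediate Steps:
L(-8)*(-302) - 2063 = -302/(-8 - 8) - 2063 = -302/(-16) - 2063 = -1/16*(-302) - 2063 = 151/8 - 2063 = -16353/8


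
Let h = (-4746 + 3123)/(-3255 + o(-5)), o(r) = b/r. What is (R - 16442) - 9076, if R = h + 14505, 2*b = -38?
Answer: -179019213/16256 ≈ -11013.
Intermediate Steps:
b = -19 (b = (1/2)*(-38) = -19)
o(r) = -19/r
h = 8115/16256 (h = (-4746 + 3123)/(-3255 - 19/(-5)) = -1623/(-3255 - 19*(-1/5)) = -1623/(-3255 + 19/5) = -1623/(-16256/5) = -1623*(-5/16256) = 8115/16256 ≈ 0.49920)
R = 235801395/16256 (R = 8115/16256 + 14505 = 235801395/16256 ≈ 14506.)
(R - 16442) - 9076 = (235801395/16256 - 16442) - 9076 = -31479757/16256 - 9076 = -179019213/16256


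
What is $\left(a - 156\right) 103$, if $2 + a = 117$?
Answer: $-4223$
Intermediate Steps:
$a = 115$ ($a = -2 + 117 = 115$)
$\left(a - 156\right) 103 = \left(115 - 156\right) 103 = \left(-41\right) 103 = -4223$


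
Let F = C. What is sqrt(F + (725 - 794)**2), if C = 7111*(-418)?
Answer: I*sqrt(2967637) ≈ 1722.7*I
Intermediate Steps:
C = -2972398
F = -2972398
sqrt(F + (725 - 794)**2) = sqrt(-2972398 + (725 - 794)**2) = sqrt(-2972398 + (-69)**2) = sqrt(-2972398 + 4761) = sqrt(-2967637) = I*sqrt(2967637)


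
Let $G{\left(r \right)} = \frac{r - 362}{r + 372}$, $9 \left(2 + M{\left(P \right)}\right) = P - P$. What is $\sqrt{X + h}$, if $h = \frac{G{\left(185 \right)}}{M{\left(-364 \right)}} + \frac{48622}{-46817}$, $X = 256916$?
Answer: $\frac{\sqrt{698823029116001121042}}{52154138} \approx 506.87$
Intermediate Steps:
$M{\left(P \right)} = -2$ ($M{\left(P \right)} = -2 + \frac{P - P}{9} = -2 + \frac{1}{9} \cdot 0 = -2 + 0 = -2$)
$G{\left(r \right)} = \frac{-362 + r}{372 + r}$
$h = - \frac{45878299}{52154138}$ ($h = \frac{\frac{1}{372 + 185} \left(-362 + 185\right)}{-2} + \frac{48622}{-46817} = \frac{1}{557} \left(-177\right) \left(- \frac{1}{2}\right) + 48622 \left(- \frac{1}{46817}\right) = \frac{1}{557} \left(-177\right) \left(- \frac{1}{2}\right) - \frac{48622}{46817} = \left(- \frac{177}{557}\right) \left(- \frac{1}{2}\right) - \frac{48622}{46817} = \frac{177}{1114} - \frac{48622}{46817} = - \frac{45878299}{52154138} \approx -0.87967$)
$\sqrt{X + h} = \sqrt{256916 - \frac{45878299}{52154138}} = \sqrt{\frac{13399186640109}{52154138}} = \frac{\sqrt{698823029116001121042}}{52154138}$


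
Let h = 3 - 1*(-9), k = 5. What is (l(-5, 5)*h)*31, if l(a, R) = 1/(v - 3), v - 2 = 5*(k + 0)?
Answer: 31/2 ≈ 15.500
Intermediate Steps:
v = 27 (v = 2 + 5*(5 + 0) = 2 + 5*5 = 2 + 25 = 27)
h = 12 (h = 3 + 9 = 12)
l(a, R) = 1/24 (l(a, R) = 1/(27 - 3) = 1/24)
(l(-5, 5)*h)*31 = ((1/24)*12)*31 = (1/2)*31 = 31/2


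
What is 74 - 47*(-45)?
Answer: 2189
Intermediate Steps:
74 - 47*(-45) = 74 + 2115 = 2189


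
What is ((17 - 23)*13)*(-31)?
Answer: 2418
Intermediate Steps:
((17 - 23)*13)*(-31) = -6*13*(-31) = -78*(-31) = 2418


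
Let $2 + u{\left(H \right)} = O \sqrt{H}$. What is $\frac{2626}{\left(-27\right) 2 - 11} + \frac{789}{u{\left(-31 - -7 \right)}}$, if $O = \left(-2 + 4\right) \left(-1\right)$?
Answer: $\frac{- 808 \sqrt{6} + 4349 i}{10 \left(- i + 2 \sqrt{6}\right)} \approx -56.18 + 77.306 i$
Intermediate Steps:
$O = -2$ ($O = 2 \left(-1\right) = -2$)
$u{\left(H \right)} = -2 - 2 \sqrt{H}$
$\frac{2626}{\left(-27\right) 2 - 11} + \frac{789}{u{\left(-31 - -7 \right)}} = \frac{2626}{\left(-27\right) 2 - 11} + \frac{789}{-2 - 2 \sqrt{-31 - -7}} = \frac{2626}{-54 - 11} + \frac{789}{-2 - 2 \sqrt{-31 + 7}} = \frac{2626}{-65} + \frac{789}{-2 - 2 \sqrt{-24}} = 2626 \left(- \frac{1}{65}\right) + \frac{789}{-2 - 2 \cdot 2 i \sqrt{6}} = - \frac{202}{5} + \frac{789}{-2 - 4 i \sqrt{6}}$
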